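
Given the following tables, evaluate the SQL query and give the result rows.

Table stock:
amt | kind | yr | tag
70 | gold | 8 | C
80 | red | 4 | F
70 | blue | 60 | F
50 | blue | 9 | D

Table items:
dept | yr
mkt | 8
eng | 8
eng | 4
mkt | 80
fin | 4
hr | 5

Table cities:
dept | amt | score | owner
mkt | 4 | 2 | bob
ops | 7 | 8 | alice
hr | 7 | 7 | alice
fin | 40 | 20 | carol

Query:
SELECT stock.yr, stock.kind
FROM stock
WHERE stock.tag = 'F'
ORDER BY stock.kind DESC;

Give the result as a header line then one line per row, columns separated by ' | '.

After WHERE (2 rows):
stock.amt | stock.kind | stock.yr | stock.tag
80 | red | 4 | F
70 | blue | 60 | F
After SELECT (2 rows):
stock.yr | stock.kind
4 | red
60 | blue
After ORDER BY (2 rows):
stock.yr | stock.kind
4 | red
60 | blue

== RESULT ==
stock.yr | stock.kind
4 | red
60 | blue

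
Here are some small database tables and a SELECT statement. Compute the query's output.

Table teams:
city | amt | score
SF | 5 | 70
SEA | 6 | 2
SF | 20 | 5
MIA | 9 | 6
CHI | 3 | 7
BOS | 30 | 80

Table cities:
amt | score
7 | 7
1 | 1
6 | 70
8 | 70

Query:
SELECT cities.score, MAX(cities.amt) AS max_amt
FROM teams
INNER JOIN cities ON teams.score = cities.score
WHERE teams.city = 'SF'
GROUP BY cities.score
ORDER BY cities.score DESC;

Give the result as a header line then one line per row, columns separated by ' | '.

After JOIN cities (3 rows):
teams.city | teams.amt | teams.score | cities.amt | cities.score
SF | 5 | 70 | 6 | 70
SF | 5 | 70 | 8 | 70
CHI | 3 | 7 | 7 | 7
After WHERE (2 rows):
teams.city | teams.amt | teams.score | cities.amt | cities.score
SF | 5 | 70 | 6 | 70
SF | 5 | 70 | 8 | 70
After GROUP BY (1 rows):
cities.score | max_amt
70 | 8
After ORDER BY (1 rows):
cities.score | max_amt
70 | 8

== RESULT ==
cities.score | max_amt
70 | 8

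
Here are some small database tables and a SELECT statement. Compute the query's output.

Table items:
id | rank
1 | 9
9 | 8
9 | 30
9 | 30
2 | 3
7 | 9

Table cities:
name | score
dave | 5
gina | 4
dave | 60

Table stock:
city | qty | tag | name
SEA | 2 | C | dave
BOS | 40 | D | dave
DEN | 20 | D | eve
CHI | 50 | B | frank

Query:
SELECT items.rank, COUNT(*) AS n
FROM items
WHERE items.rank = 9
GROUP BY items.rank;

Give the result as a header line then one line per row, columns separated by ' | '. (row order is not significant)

After WHERE (2 rows):
items.id | items.rank
1 | 9
7 | 9
After GROUP BY (1 rows):
items.rank | n
9 | 2

== RESULT ==
items.rank | n
9 | 2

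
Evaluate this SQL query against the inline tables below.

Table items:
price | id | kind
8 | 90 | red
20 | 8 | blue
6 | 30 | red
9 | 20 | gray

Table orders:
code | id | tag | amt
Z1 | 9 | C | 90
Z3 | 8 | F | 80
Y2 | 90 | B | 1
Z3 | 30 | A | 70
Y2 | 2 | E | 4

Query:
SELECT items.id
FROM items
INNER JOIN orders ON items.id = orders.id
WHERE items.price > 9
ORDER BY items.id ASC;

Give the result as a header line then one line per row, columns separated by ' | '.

After JOIN orders (3 rows):
items.price | items.id | items.kind | orders.code | orders.id | orders.tag | orders.amt
8 | 90 | red | Y2 | 90 | B | 1
20 | 8 | blue | Z3 | 8 | F | 80
6 | 30 | red | Z3 | 30 | A | 70
After WHERE (1 rows):
items.price | items.id | items.kind | orders.code | orders.id | orders.tag | orders.amt
20 | 8 | blue | Z3 | 8 | F | 80
After SELECT (1 rows):
items.id
8
After ORDER BY (1 rows):
items.id
8

== RESULT ==
items.id
8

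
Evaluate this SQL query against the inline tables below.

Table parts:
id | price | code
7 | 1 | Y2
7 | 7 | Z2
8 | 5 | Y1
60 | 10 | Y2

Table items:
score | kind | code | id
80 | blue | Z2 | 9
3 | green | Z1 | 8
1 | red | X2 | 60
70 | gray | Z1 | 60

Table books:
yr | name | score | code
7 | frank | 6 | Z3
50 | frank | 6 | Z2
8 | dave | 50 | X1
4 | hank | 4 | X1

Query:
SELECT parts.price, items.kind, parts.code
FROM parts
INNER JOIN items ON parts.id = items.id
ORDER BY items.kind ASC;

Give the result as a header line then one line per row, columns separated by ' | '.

== RESULT ==
parts.price | items.kind | parts.code
10 | gray | Y2
5 | green | Y1
10 | red | Y2

Derivation:
After JOIN items (3 rows):
parts.id | parts.price | parts.code | items.score | items.kind | items.code | items.id
8 | 5 | Y1 | 3 | green | Z1 | 8
60 | 10 | Y2 | 1 | red | X2 | 60
60 | 10 | Y2 | 70 | gray | Z1 | 60
After SELECT (3 rows):
parts.price | items.kind | parts.code
5 | green | Y1
10 | red | Y2
10 | gray | Y2
After ORDER BY (3 rows):
parts.price | items.kind | parts.code
10 | gray | Y2
5 | green | Y1
10 | red | Y2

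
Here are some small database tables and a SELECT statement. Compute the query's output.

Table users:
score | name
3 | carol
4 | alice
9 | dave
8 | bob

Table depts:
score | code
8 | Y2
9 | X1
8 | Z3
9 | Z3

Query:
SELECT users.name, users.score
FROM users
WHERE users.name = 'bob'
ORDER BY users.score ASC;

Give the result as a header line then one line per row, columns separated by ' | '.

After WHERE (1 rows):
users.score | users.name
8 | bob
After SELECT (1 rows):
users.name | users.score
bob | 8
After ORDER BY (1 rows):
users.name | users.score
bob | 8

== RESULT ==
users.name | users.score
bob | 8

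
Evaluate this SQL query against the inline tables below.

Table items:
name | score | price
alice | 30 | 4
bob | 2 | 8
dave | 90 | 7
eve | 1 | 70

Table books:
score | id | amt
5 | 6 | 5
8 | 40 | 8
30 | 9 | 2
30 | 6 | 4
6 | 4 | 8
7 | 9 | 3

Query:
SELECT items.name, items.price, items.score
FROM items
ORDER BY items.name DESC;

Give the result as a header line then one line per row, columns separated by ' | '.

== RESULT ==
items.name | items.price | items.score
eve | 70 | 1
dave | 7 | 90
bob | 8 | 2
alice | 4 | 30

Derivation:
After SELECT (4 rows):
items.name | items.price | items.score
alice | 4 | 30
bob | 8 | 2
dave | 7 | 90
eve | 70 | 1
After ORDER BY (4 rows):
items.name | items.price | items.score
eve | 70 | 1
dave | 7 | 90
bob | 8 | 2
alice | 4 | 30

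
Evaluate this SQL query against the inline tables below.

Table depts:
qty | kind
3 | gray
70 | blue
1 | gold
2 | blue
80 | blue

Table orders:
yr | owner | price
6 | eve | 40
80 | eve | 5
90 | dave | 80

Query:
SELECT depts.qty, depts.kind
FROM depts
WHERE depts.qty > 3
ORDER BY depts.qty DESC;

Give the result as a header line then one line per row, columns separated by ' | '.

== RESULT ==
depts.qty | depts.kind
80 | blue
70 | blue

Derivation:
After WHERE (2 rows):
depts.qty | depts.kind
70 | blue
80 | blue
After SELECT (2 rows):
depts.qty | depts.kind
70 | blue
80 | blue
After ORDER BY (2 rows):
depts.qty | depts.kind
80 | blue
70 | blue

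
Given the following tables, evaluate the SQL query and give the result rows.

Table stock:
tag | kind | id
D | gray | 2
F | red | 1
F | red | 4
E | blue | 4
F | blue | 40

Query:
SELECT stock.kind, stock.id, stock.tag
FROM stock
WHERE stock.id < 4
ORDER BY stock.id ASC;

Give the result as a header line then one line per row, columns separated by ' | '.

== RESULT ==
stock.kind | stock.id | stock.tag
red | 1 | F
gray | 2 | D

Derivation:
After WHERE (2 rows):
stock.tag | stock.kind | stock.id
D | gray | 2
F | red | 1
After SELECT (2 rows):
stock.kind | stock.id | stock.tag
gray | 2 | D
red | 1 | F
After ORDER BY (2 rows):
stock.kind | stock.id | stock.tag
red | 1 | F
gray | 2 | D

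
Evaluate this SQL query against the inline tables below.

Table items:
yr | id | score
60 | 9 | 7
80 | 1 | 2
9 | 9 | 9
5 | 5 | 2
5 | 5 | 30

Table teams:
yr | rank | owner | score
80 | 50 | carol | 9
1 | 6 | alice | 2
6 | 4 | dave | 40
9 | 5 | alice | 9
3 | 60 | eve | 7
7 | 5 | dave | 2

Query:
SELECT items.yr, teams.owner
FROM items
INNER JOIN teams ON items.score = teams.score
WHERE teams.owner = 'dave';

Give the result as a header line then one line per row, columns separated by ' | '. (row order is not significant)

After JOIN teams (7 rows):
items.yr | items.id | items.score | teams.yr | teams.rank | teams.owner | teams.score
60 | 9 | 7 | 3 | 60 | eve | 7
80 | 1 | 2 | 1 | 6 | alice | 2
80 | 1 | 2 | 7 | 5 | dave | 2
9 | 9 | 9 | 80 | 50 | carol | 9
9 | 9 | 9 | 9 | 5 | alice | 9
5 | 5 | 2 | 1 | 6 | alice | 2
5 | 5 | 2 | 7 | 5 | dave | 2
After WHERE (2 rows):
items.yr | items.id | items.score | teams.yr | teams.rank | teams.owner | teams.score
80 | 1 | 2 | 7 | 5 | dave | 2
5 | 5 | 2 | 7 | 5 | dave | 2
After SELECT (2 rows):
items.yr | teams.owner
80 | dave
5 | dave

== RESULT ==
items.yr | teams.owner
80 | dave
5 | dave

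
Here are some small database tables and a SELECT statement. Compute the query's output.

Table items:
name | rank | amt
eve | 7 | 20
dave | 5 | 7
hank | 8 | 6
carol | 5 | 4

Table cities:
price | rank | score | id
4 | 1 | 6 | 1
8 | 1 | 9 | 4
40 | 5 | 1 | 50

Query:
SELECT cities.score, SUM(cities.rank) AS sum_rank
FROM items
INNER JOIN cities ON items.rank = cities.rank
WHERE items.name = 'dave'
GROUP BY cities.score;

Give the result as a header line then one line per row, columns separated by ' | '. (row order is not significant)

After JOIN cities (2 rows):
items.name | items.rank | items.amt | cities.price | cities.rank | cities.score | cities.id
dave | 5 | 7 | 40 | 5 | 1 | 50
carol | 5 | 4 | 40 | 5 | 1 | 50
After WHERE (1 rows):
items.name | items.rank | items.amt | cities.price | cities.rank | cities.score | cities.id
dave | 5 | 7 | 40 | 5 | 1 | 50
After GROUP BY (1 rows):
cities.score | sum_rank
1 | 5

== RESULT ==
cities.score | sum_rank
1 | 5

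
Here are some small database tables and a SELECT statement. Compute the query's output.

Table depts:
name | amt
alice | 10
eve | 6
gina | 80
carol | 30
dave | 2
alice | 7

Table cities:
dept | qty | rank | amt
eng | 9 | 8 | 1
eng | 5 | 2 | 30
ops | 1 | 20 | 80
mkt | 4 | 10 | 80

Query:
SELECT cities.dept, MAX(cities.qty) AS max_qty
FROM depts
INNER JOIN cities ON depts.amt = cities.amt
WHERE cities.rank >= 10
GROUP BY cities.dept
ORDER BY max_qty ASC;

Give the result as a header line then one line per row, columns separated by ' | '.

After JOIN cities (3 rows):
depts.name | depts.amt | cities.dept | cities.qty | cities.rank | cities.amt
gina | 80 | ops | 1 | 20 | 80
gina | 80 | mkt | 4 | 10 | 80
carol | 30 | eng | 5 | 2 | 30
After WHERE (2 rows):
depts.name | depts.amt | cities.dept | cities.qty | cities.rank | cities.amt
gina | 80 | ops | 1 | 20 | 80
gina | 80 | mkt | 4 | 10 | 80
After GROUP BY (2 rows):
cities.dept | max_qty
ops | 1
mkt | 4
After ORDER BY (2 rows):
cities.dept | max_qty
ops | 1
mkt | 4

== RESULT ==
cities.dept | max_qty
ops | 1
mkt | 4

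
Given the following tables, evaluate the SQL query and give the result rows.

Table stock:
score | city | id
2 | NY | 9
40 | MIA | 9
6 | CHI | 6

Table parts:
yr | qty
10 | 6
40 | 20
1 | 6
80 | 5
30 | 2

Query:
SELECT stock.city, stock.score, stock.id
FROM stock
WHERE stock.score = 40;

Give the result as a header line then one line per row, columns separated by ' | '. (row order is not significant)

After WHERE (1 rows):
stock.score | stock.city | stock.id
40 | MIA | 9
After SELECT (1 rows):
stock.city | stock.score | stock.id
MIA | 40 | 9

== RESULT ==
stock.city | stock.score | stock.id
MIA | 40 | 9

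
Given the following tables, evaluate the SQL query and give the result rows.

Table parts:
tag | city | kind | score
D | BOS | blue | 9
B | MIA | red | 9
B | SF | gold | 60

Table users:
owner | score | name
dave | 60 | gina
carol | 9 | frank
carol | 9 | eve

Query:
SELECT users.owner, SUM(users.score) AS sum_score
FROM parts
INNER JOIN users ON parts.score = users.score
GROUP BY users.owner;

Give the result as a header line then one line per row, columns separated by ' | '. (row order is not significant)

After JOIN users (5 rows):
parts.tag | parts.city | parts.kind | parts.score | users.owner | users.score | users.name
D | BOS | blue | 9 | carol | 9 | frank
D | BOS | blue | 9 | carol | 9 | eve
B | MIA | red | 9 | carol | 9 | frank
B | MIA | red | 9 | carol | 9 | eve
B | SF | gold | 60 | dave | 60 | gina
After GROUP BY (2 rows):
users.owner | sum_score
carol | 36
dave | 60

== RESULT ==
users.owner | sum_score
carol | 36
dave | 60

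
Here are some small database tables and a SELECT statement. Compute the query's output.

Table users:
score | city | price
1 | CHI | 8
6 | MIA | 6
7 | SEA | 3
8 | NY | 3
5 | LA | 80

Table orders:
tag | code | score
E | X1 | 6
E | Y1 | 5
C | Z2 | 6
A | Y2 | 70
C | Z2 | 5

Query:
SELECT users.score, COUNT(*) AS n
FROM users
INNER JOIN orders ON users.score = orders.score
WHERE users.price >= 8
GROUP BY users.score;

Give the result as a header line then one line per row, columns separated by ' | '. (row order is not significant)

== RESULT ==
users.score | n
5 | 2

Derivation:
After JOIN orders (4 rows):
users.score | users.city | users.price | orders.tag | orders.code | orders.score
6 | MIA | 6 | E | X1 | 6
6 | MIA | 6 | C | Z2 | 6
5 | LA | 80 | E | Y1 | 5
5 | LA | 80 | C | Z2 | 5
After WHERE (2 rows):
users.score | users.city | users.price | orders.tag | orders.code | orders.score
5 | LA | 80 | E | Y1 | 5
5 | LA | 80 | C | Z2 | 5
After GROUP BY (1 rows):
users.score | n
5 | 2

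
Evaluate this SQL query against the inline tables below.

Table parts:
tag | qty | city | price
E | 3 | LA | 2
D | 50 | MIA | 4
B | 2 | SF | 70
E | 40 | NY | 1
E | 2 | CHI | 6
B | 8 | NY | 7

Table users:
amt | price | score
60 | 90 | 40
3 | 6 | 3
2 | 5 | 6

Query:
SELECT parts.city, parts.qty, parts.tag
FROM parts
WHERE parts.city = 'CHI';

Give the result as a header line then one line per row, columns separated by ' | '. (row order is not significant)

== RESULT ==
parts.city | parts.qty | parts.tag
CHI | 2 | E

Derivation:
After WHERE (1 rows):
parts.tag | parts.qty | parts.city | parts.price
E | 2 | CHI | 6
After SELECT (1 rows):
parts.city | parts.qty | parts.tag
CHI | 2 | E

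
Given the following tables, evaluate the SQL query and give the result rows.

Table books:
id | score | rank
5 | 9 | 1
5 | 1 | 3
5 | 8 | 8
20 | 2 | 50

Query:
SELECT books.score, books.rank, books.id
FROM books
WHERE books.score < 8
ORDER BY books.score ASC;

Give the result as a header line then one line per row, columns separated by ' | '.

== RESULT ==
books.score | books.rank | books.id
1 | 3 | 5
2 | 50 | 20

Derivation:
After WHERE (2 rows):
books.id | books.score | books.rank
5 | 1 | 3
20 | 2 | 50
After SELECT (2 rows):
books.score | books.rank | books.id
1 | 3 | 5
2 | 50 | 20
After ORDER BY (2 rows):
books.score | books.rank | books.id
1 | 3 | 5
2 | 50 | 20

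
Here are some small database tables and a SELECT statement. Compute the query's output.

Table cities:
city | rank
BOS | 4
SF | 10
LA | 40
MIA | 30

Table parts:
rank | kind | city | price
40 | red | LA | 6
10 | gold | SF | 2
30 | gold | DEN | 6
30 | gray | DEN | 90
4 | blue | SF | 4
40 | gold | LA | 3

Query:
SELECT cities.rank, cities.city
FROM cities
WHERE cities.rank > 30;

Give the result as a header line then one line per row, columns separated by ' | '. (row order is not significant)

== RESULT ==
cities.rank | cities.city
40 | LA

Derivation:
After WHERE (1 rows):
cities.city | cities.rank
LA | 40
After SELECT (1 rows):
cities.rank | cities.city
40 | LA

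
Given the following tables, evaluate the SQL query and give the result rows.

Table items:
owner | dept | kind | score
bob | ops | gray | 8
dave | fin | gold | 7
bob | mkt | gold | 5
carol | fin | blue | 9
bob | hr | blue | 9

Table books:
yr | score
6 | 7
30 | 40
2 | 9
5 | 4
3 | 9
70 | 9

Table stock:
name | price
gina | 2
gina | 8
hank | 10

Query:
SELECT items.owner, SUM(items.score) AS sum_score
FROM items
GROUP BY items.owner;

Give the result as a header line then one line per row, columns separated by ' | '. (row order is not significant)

After GROUP BY (3 rows):
items.owner | sum_score
bob | 22
dave | 7
carol | 9

== RESULT ==
items.owner | sum_score
bob | 22
dave | 7
carol | 9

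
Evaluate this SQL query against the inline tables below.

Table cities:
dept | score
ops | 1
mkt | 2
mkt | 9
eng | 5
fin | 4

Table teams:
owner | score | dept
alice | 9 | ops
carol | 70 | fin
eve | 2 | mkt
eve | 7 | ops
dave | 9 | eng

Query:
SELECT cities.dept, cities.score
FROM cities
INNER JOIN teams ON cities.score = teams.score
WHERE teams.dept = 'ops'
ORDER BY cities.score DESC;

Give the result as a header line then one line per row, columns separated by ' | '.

== RESULT ==
cities.dept | cities.score
mkt | 9

Derivation:
After JOIN teams (3 rows):
cities.dept | cities.score | teams.owner | teams.score | teams.dept
mkt | 2 | eve | 2 | mkt
mkt | 9 | alice | 9 | ops
mkt | 9 | dave | 9 | eng
After WHERE (1 rows):
cities.dept | cities.score | teams.owner | teams.score | teams.dept
mkt | 9 | alice | 9 | ops
After SELECT (1 rows):
cities.dept | cities.score
mkt | 9
After ORDER BY (1 rows):
cities.dept | cities.score
mkt | 9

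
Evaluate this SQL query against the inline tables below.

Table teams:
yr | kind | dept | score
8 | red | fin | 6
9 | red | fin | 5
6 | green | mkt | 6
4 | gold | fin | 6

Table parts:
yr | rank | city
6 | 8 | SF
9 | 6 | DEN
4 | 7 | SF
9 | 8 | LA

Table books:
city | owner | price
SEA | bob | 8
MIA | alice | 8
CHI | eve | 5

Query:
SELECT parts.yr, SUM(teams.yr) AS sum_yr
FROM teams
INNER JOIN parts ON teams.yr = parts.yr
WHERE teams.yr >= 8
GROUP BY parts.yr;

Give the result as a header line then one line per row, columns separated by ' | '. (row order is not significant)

== RESULT ==
parts.yr | sum_yr
9 | 18

Derivation:
After JOIN parts (4 rows):
teams.yr | teams.kind | teams.dept | teams.score | parts.yr | parts.rank | parts.city
9 | red | fin | 5 | 9 | 6 | DEN
9 | red | fin | 5 | 9 | 8 | LA
6 | green | mkt | 6 | 6 | 8 | SF
4 | gold | fin | 6 | 4 | 7 | SF
After WHERE (2 rows):
teams.yr | teams.kind | teams.dept | teams.score | parts.yr | parts.rank | parts.city
9 | red | fin | 5 | 9 | 6 | DEN
9 | red | fin | 5 | 9 | 8 | LA
After GROUP BY (1 rows):
parts.yr | sum_yr
9 | 18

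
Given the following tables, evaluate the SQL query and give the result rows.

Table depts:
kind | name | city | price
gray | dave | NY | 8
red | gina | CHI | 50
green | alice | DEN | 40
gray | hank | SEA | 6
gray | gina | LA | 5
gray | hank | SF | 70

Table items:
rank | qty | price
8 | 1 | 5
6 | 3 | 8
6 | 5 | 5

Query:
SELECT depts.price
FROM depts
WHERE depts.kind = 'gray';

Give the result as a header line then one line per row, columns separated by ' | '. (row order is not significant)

== RESULT ==
depts.price
8
6
5
70

Derivation:
After WHERE (4 rows):
depts.kind | depts.name | depts.city | depts.price
gray | dave | NY | 8
gray | hank | SEA | 6
gray | gina | LA | 5
gray | hank | SF | 70
After SELECT (4 rows):
depts.price
8
6
5
70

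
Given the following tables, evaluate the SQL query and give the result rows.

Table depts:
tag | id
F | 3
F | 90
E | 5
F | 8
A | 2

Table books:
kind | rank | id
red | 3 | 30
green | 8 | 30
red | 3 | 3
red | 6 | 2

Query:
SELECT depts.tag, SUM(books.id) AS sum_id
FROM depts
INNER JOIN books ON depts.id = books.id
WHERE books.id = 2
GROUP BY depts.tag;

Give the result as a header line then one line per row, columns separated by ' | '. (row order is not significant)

After JOIN books (2 rows):
depts.tag | depts.id | books.kind | books.rank | books.id
F | 3 | red | 3 | 3
A | 2 | red | 6 | 2
After WHERE (1 rows):
depts.tag | depts.id | books.kind | books.rank | books.id
A | 2 | red | 6 | 2
After GROUP BY (1 rows):
depts.tag | sum_id
A | 2

== RESULT ==
depts.tag | sum_id
A | 2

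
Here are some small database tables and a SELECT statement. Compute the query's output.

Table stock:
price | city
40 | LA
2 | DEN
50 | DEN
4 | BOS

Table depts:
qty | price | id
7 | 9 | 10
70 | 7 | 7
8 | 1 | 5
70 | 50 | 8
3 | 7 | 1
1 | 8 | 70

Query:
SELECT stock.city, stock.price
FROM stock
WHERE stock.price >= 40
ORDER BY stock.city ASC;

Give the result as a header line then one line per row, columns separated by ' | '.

After WHERE (2 rows):
stock.price | stock.city
40 | LA
50 | DEN
After SELECT (2 rows):
stock.city | stock.price
LA | 40
DEN | 50
After ORDER BY (2 rows):
stock.city | stock.price
DEN | 50
LA | 40

== RESULT ==
stock.city | stock.price
DEN | 50
LA | 40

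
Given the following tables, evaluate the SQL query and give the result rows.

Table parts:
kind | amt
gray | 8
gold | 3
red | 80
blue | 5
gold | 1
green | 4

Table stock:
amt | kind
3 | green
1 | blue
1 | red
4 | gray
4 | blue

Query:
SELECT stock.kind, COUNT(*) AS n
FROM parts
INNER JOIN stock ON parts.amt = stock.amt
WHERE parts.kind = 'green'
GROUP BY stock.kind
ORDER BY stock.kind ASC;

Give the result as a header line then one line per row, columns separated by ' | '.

== RESULT ==
stock.kind | n
blue | 1
gray | 1

Derivation:
After JOIN stock (5 rows):
parts.kind | parts.amt | stock.amt | stock.kind
gold | 3 | 3 | green
gold | 1 | 1 | blue
gold | 1 | 1 | red
green | 4 | 4 | gray
green | 4 | 4 | blue
After WHERE (2 rows):
parts.kind | parts.amt | stock.amt | stock.kind
green | 4 | 4 | gray
green | 4 | 4 | blue
After GROUP BY (2 rows):
stock.kind | n
gray | 1
blue | 1
After ORDER BY (2 rows):
stock.kind | n
blue | 1
gray | 1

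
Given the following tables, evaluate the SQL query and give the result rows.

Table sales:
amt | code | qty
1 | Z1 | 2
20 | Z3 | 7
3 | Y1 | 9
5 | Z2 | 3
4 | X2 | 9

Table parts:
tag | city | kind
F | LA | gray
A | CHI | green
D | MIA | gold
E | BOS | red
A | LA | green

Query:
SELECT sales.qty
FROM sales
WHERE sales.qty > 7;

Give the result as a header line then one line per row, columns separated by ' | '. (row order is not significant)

== RESULT ==
sales.qty
9
9

Derivation:
After WHERE (2 rows):
sales.amt | sales.code | sales.qty
3 | Y1 | 9
4 | X2 | 9
After SELECT (2 rows):
sales.qty
9
9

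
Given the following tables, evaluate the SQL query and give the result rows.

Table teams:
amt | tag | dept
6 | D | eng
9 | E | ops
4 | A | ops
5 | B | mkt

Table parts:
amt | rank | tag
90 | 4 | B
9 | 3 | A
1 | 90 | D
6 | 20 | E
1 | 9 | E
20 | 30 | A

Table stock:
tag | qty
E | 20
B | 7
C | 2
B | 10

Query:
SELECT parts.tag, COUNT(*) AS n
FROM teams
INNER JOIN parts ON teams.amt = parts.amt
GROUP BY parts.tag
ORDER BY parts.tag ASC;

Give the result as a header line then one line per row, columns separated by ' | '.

== RESULT ==
parts.tag | n
A | 1
E | 1

Derivation:
After JOIN parts (2 rows):
teams.amt | teams.tag | teams.dept | parts.amt | parts.rank | parts.tag
6 | D | eng | 6 | 20 | E
9 | E | ops | 9 | 3 | A
After GROUP BY (2 rows):
parts.tag | n
E | 1
A | 1
After ORDER BY (2 rows):
parts.tag | n
A | 1
E | 1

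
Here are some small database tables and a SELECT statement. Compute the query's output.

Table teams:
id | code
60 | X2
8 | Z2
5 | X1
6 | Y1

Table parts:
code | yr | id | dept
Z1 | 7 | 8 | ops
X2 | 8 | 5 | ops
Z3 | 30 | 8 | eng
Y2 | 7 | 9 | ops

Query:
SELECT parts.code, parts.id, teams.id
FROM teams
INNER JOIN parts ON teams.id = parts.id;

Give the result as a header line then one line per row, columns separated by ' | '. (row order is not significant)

After JOIN parts (3 rows):
teams.id | teams.code | parts.code | parts.yr | parts.id | parts.dept
8 | Z2 | Z1 | 7 | 8 | ops
8 | Z2 | Z3 | 30 | 8 | eng
5 | X1 | X2 | 8 | 5 | ops
After SELECT (3 rows):
parts.code | parts.id | teams.id
Z1 | 8 | 8
Z3 | 8 | 8
X2 | 5 | 5

== RESULT ==
parts.code | parts.id | teams.id
Z1 | 8 | 8
Z3 | 8 | 8
X2 | 5 | 5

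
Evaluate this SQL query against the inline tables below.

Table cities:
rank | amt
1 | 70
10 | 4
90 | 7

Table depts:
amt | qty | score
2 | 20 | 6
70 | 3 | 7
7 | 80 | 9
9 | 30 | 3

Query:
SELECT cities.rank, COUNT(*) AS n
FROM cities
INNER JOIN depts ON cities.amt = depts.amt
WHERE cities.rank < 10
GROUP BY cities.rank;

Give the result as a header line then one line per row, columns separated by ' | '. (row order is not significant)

== RESULT ==
cities.rank | n
1 | 1

Derivation:
After JOIN depts (2 rows):
cities.rank | cities.amt | depts.amt | depts.qty | depts.score
1 | 70 | 70 | 3 | 7
90 | 7 | 7 | 80 | 9
After WHERE (1 rows):
cities.rank | cities.amt | depts.amt | depts.qty | depts.score
1 | 70 | 70 | 3 | 7
After GROUP BY (1 rows):
cities.rank | n
1 | 1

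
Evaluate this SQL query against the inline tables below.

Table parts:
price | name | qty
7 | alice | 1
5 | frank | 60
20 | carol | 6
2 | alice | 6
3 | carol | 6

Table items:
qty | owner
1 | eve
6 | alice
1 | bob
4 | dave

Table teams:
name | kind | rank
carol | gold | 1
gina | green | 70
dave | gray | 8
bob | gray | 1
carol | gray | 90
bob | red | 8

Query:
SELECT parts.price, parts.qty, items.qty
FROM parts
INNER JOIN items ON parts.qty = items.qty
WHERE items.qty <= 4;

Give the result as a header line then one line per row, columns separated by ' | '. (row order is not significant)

== RESULT ==
parts.price | parts.qty | items.qty
7 | 1 | 1
7 | 1 | 1

Derivation:
After JOIN items (5 rows):
parts.price | parts.name | parts.qty | items.qty | items.owner
7 | alice | 1 | 1 | eve
7 | alice | 1 | 1 | bob
20 | carol | 6 | 6 | alice
2 | alice | 6 | 6 | alice
3 | carol | 6 | 6 | alice
After WHERE (2 rows):
parts.price | parts.name | parts.qty | items.qty | items.owner
7 | alice | 1 | 1 | eve
7 | alice | 1 | 1 | bob
After SELECT (2 rows):
parts.price | parts.qty | items.qty
7 | 1 | 1
7 | 1 | 1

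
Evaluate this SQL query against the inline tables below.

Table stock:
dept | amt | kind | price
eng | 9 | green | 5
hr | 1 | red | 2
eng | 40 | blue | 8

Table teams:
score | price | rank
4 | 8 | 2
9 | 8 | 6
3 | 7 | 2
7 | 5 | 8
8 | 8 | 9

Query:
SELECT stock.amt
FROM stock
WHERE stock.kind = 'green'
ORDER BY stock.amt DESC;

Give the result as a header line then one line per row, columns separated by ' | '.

== RESULT ==
stock.amt
9

Derivation:
After WHERE (1 rows):
stock.dept | stock.amt | stock.kind | stock.price
eng | 9 | green | 5
After SELECT (1 rows):
stock.amt
9
After ORDER BY (1 rows):
stock.amt
9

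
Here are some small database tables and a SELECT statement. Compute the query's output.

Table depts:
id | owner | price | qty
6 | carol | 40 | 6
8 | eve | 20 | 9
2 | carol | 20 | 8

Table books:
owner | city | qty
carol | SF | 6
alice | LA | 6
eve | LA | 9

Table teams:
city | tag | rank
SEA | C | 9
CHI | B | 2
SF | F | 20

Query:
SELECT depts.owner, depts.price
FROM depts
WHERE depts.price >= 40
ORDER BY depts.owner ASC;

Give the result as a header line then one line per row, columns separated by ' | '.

== RESULT ==
depts.owner | depts.price
carol | 40

Derivation:
After WHERE (1 rows):
depts.id | depts.owner | depts.price | depts.qty
6 | carol | 40 | 6
After SELECT (1 rows):
depts.owner | depts.price
carol | 40
After ORDER BY (1 rows):
depts.owner | depts.price
carol | 40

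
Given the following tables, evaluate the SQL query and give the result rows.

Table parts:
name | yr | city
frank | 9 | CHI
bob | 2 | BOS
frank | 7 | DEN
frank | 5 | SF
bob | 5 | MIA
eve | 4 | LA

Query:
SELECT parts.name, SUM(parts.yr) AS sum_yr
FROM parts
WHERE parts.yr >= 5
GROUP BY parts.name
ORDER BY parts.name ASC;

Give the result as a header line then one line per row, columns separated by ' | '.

== RESULT ==
parts.name | sum_yr
bob | 5
frank | 21

Derivation:
After WHERE (4 rows):
parts.name | parts.yr | parts.city
frank | 9 | CHI
frank | 7 | DEN
frank | 5 | SF
bob | 5 | MIA
After GROUP BY (2 rows):
parts.name | sum_yr
frank | 21
bob | 5
After ORDER BY (2 rows):
parts.name | sum_yr
bob | 5
frank | 21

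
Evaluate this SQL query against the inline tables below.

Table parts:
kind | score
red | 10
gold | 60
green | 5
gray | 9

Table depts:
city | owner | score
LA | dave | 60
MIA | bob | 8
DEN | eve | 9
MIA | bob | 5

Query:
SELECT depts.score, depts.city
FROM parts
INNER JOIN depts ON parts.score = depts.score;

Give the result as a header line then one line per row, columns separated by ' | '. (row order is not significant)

== RESULT ==
depts.score | depts.city
60 | LA
5 | MIA
9 | DEN

Derivation:
After JOIN depts (3 rows):
parts.kind | parts.score | depts.city | depts.owner | depts.score
gold | 60 | LA | dave | 60
green | 5 | MIA | bob | 5
gray | 9 | DEN | eve | 9
After SELECT (3 rows):
depts.score | depts.city
60 | LA
5 | MIA
9 | DEN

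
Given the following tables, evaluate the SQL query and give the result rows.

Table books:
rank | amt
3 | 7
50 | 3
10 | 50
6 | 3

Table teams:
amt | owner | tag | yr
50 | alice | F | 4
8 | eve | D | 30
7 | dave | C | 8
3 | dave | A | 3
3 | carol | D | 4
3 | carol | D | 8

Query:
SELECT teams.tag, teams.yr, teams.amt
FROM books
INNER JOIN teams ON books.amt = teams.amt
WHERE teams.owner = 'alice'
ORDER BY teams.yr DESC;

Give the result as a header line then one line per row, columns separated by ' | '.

After JOIN teams (8 rows):
books.rank | books.amt | teams.amt | teams.owner | teams.tag | teams.yr
3 | 7 | 7 | dave | C | 8
50 | 3 | 3 | dave | A | 3
50 | 3 | 3 | carol | D | 4
50 | 3 | 3 | carol | D | 8
10 | 50 | 50 | alice | F | 4
6 | 3 | 3 | dave | A | 3
6 | 3 | 3 | carol | D | 4
6 | 3 | 3 | carol | D | 8
After WHERE (1 rows):
books.rank | books.amt | teams.amt | teams.owner | teams.tag | teams.yr
10 | 50 | 50 | alice | F | 4
After SELECT (1 rows):
teams.tag | teams.yr | teams.amt
F | 4 | 50
After ORDER BY (1 rows):
teams.tag | teams.yr | teams.amt
F | 4 | 50

== RESULT ==
teams.tag | teams.yr | teams.amt
F | 4 | 50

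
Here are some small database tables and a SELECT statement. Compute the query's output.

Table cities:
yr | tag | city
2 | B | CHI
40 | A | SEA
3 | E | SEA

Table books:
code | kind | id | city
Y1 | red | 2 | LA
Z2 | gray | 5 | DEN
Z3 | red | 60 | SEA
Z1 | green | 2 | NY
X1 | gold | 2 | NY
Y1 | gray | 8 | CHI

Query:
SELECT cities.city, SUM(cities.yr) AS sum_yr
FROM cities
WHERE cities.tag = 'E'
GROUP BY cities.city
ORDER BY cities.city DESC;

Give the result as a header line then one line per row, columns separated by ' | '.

After WHERE (1 rows):
cities.yr | cities.tag | cities.city
3 | E | SEA
After GROUP BY (1 rows):
cities.city | sum_yr
SEA | 3
After ORDER BY (1 rows):
cities.city | sum_yr
SEA | 3

== RESULT ==
cities.city | sum_yr
SEA | 3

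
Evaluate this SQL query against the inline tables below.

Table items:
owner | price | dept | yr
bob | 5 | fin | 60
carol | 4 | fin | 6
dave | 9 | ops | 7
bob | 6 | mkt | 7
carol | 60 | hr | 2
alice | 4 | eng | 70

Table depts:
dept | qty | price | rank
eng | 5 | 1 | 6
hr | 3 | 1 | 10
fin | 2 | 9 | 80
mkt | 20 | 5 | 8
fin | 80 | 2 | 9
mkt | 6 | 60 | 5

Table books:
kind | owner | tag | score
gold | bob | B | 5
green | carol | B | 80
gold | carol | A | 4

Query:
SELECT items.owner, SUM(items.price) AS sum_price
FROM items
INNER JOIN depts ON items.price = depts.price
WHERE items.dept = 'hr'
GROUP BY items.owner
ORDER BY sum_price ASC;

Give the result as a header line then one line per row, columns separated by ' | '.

After JOIN depts (3 rows):
items.owner | items.price | items.dept | items.yr | depts.dept | depts.qty | depts.price | depts.rank
bob | 5 | fin | 60 | mkt | 20 | 5 | 8
dave | 9 | ops | 7 | fin | 2 | 9 | 80
carol | 60 | hr | 2 | mkt | 6 | 60 | 5
After WHERE (1 rows):
items.owner | items.price | items.dept | items.yr | depts.dept | depts.qty | depts.price | depts.rank
carol | 60 | hr | 2 | mkt | 6 | 60 | 5
After GROUP BY (1 rows):
items.owner | sum_price
carol | 60
After ORDER BY (1 rows):
items.owner | sum_price
carol | 60

== RESULT ==
items.owner | sum_price
carol | 60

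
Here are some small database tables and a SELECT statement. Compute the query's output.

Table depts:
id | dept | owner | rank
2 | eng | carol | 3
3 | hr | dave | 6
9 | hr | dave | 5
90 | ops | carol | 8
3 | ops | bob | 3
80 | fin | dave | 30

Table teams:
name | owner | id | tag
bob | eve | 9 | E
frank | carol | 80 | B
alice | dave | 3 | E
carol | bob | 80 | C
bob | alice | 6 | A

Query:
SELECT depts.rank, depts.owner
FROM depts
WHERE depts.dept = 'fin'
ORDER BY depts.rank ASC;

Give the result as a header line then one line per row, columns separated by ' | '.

After WHERE (1 rows):
depts.id | depts.dept | depts.owner | depts.rank
80 | fin | dave | 30
After SELECT (1 rows):
depts.rank | depts.owner
30 | dave
After ORDER BY (1 rows):
depts.rank | depts.owner
30 | dave

== RESULT ==
depts.rank | depts.owner
30 | dave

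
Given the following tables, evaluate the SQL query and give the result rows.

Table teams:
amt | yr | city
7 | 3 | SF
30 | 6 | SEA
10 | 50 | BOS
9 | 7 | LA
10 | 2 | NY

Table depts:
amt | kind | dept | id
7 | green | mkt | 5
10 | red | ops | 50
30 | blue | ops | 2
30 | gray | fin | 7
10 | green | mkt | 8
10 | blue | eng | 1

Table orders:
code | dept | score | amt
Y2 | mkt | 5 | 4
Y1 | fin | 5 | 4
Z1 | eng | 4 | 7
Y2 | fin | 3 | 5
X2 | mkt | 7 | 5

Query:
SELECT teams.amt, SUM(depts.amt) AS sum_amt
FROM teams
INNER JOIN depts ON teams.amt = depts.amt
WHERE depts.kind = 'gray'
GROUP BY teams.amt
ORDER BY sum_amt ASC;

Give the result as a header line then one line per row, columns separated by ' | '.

== RESULT ==
teams.amt | sum_amt
30 | 30

Derivation:
After JOIN depts (9 rows):
teams.amt | teams.yr | teams.city | depts.amt | depts.kind | depts.dept | depts.id
7 | 3 | SF | 7 | green | mkt | 5
30 | 6 | SEA | 30 | blue | ops | 2
30 | 6 | SEA | 30 | gray | fin | 7
10 | 50 | BOS | 10 | red | ops | 50
10 | 50 | BOS | 10 | green | mkt | 8
10 | 50 | BOS | 10 | blue | eng | 1
10 | 2 | NY | 10 | red | ops | 50
10 | 2 | NY | 10 | green | mkt | 8
10 | 2 | NY | 10 | blue | eng | 1
After WHERE (1 rows):
teams.amt | teams.yr | teams.city | depts.amt | depts.kind | depts.dept | depts.id
30 | 6 | SEA | 30 | gray | fin | 7
After GROUP BY (1 rows):
teams.amt | sum_amt
30 | 30
After ORDER BY (1 rows):
teams.amt | sum_amt
30 | 30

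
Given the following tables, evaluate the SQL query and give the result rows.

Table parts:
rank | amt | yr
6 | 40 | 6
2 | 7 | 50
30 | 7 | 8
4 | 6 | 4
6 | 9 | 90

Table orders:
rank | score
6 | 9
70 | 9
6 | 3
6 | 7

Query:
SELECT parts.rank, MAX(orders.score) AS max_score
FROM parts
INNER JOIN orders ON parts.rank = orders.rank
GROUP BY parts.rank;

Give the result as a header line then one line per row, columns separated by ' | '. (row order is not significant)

== RESULT ==
parts.rank | max_score
6 | 9

Derivation:
After JOIN orders (6 rows):
parts.rank | parts.amt | parts.yr | orders.rank | orders.score
6 | 40 | 6 | 6 | 9
6 | 40 | 6 | 6 | 3
6 | 40 | 6 | 6 | 7
6 | 9 | 90 | 6 | 9
6 | 9 | 90 | 6 | 3
6 | 9 | 90 | 6 | 7
After GROUP BY (1 rows):
parts.rank | max_score
6 | 9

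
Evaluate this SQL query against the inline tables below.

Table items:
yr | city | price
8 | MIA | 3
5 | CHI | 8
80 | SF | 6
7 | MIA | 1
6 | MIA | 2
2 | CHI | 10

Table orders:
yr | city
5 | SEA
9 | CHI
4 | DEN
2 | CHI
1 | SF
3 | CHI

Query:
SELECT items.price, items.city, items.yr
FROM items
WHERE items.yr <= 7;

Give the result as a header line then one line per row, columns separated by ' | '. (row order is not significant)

== RESULT ==
items.price | items.city | items.yr
8 | CHI | 5
1 | MIA | 7
2 | MIA | 6
10 | CHI | 2

Derivation:
After WHERE (4 rows):
items.yr | items.city | items.price
5 | CHI | 8
7 | MIA | 1
6 | MIA | 2
2 | CHI | 10
After SELECT (4 rows):
items.price | items.city | items.yr
8 | CHI | 5
1 | MIA | 7
2 | MIA | 6
10 | CHI | 2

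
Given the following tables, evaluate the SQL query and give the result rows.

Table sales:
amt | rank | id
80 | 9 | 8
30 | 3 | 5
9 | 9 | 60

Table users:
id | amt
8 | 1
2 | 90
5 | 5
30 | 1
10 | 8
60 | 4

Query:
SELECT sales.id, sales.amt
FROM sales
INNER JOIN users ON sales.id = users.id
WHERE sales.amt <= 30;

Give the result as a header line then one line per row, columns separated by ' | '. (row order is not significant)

== RESULT ==
sales.id | sales.amt
5 | 30
60 | 9

Derivation:
After JOIN users (3 rows):
sales.amt | sales.rank | sales.id | users.id | users.amt
80 | 9 | 8 | 8 | 1
30 | 3 | 5 | 5 | 5
9 | 9 | 60 | 60 | 4
After WHERE (2 rows):
sales.amt | sales.rank | sales.id | users.id | users.amt
30 | 3 | 5 | 5 | 5
9 | 9 | 60 | 60 | 4
After SELECT (2 rows):
sales.id | sales.amt
5 | 30
60 | 9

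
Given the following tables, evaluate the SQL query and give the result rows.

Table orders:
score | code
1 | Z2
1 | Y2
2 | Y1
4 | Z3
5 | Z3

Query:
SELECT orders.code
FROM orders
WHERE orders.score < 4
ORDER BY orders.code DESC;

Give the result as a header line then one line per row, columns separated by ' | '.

== RESULT ==
orders.code
Z2
Y2
Y1

Derivation:
After WHERE (3 rows):
orders.score | orders.code
1 | Z2
1 | Y2
2 | Y1
After SELECT (3 rows):
orders.code
Z2
Y2
Y1
After ORDER BY (3 rows):
orders.code
Z2
Y2
Y1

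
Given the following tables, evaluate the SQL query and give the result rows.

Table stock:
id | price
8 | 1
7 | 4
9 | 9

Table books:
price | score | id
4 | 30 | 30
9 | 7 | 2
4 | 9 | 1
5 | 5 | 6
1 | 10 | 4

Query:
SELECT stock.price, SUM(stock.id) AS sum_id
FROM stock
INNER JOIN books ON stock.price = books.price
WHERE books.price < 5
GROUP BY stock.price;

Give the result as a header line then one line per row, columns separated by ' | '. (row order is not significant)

After JOIN books (4 rows):
stock.id | stock.price | books.price | books.score | books.id
8 | 1 | 1 | 10 | 4
7 | 4 | 4 | 30 | 30
7 | 4 | 4 | 9 | 1
9 | 9 | 9 | 7 | 2
After WHERE (3 rows):
stock.id | stock.price | books.price | books.score | books.id
8 | 1 | 1 | 10 | 4
7 | 4 | 4 | 30 | 30
7 | 4 | 4 | 9 | 1
After GROUP BY (2 rows):
stock.price | sum_id
1 | 8
4 | 14

== RESULT ==
stock.price | sum_id
1 | 8
4 | 14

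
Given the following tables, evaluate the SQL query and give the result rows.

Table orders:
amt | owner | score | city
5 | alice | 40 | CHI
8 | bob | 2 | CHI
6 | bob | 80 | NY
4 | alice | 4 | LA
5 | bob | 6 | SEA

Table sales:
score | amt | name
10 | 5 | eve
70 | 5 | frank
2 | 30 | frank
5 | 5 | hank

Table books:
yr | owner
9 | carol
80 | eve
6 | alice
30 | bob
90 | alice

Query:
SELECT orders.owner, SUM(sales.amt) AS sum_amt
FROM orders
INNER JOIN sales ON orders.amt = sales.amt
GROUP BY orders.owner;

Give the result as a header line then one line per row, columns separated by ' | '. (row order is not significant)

After JOIN sales (6 rows):
orders.amt | orders.owner | orders.score | orders.city | sales.score | sales.amt | sales.name
5 | alice | 40 | CHI | 10 | 5 | eve
5 | alice | 40 | CHI | 70 | 5 | frank
5 | alice | 40 | CHI | 5 | 5 | hank
5 | bob | 6 | SEA | 10 | 5 | eve
5 | bob | 6 | SEA | 70 | 5 | frank
5 | bob | 6 | SEA | 5 | 5 | hank
After GROUP BY (2 rows):
orders.owner | sum_amt
alice | 15
bob | 15

== RESULT ==
orders.owner | sum_amt
alice | 15
bob | 15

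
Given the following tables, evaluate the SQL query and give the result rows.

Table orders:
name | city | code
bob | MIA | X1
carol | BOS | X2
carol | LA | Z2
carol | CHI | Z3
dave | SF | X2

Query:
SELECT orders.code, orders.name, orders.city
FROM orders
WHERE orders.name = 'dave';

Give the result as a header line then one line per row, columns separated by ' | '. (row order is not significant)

== RESULT ==
orders.code | orders.name | orders.city
X2 | dave | SF

Derivation:
After WHERE (1 rows):
orders.name | orders.city | orders.code
dave | SF | X2
After SELECT (1 rows):
orders.code | orders.name | orders.city
X2 | dave | SF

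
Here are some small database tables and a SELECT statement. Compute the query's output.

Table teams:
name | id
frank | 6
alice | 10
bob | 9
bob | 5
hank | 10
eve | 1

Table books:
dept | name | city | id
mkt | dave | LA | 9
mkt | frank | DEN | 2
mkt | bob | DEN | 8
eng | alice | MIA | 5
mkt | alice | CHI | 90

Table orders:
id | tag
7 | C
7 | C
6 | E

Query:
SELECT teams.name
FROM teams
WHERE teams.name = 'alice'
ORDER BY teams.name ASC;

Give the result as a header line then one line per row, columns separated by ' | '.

== RESULT ==
teams.name
alice

Derivation:
After WHERE (1 rows):
teams.name | teams.id
alice | 10
After SELECT (1 rows):
teams.name
alice
After ORDER BY (1 rows):
teams.name
alice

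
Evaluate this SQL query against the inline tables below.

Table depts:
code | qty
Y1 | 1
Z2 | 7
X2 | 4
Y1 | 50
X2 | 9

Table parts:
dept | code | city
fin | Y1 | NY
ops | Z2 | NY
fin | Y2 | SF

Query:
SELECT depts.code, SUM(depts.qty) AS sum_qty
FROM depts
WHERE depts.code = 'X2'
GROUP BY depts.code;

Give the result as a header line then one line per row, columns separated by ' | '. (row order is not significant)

== RESULT ==
depts.code | sum_qty
X2 | 13

Derivation:
After WHERE (2 rows):
depts.code | depts.qty
X2 | 4
X2 | 9
After GROUP BY (1 rows):
depts.code | sum_qty
X2 | 13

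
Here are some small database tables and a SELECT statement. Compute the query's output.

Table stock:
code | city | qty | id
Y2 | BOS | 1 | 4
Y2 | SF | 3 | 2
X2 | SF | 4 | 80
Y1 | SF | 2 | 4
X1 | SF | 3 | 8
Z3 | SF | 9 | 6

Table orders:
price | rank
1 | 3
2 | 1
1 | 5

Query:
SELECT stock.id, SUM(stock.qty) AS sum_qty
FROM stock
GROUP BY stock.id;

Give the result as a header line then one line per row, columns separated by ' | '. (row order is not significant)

After GROUP BY (5 rows):
stock.id | sum_qty
4 | 3
2 | 3
80 | 4
8 | 3
6 | 9

== RESULT ==
stock.id | sum_qty
4 | 3
2 | 3
80 | 4
8 | 3
6 | 9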